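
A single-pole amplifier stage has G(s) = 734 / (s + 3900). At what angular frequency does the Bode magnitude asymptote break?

3900 rad/sec

The single real pole at s = −3900 gives a corner at ω = 3900 rad/sec.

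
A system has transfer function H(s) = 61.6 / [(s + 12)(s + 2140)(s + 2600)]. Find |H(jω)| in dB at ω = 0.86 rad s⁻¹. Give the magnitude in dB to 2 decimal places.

|j0.86 + 12| = √(0.86² + 12²) = 12.03
|j0.86 + 2140| = √(0.86² + 2140²) = 2140
|j0.86 + 2600| = √(0.86² + 2600²) = 2600
|H(j0.86)| = 61.6 / (12.03 × 2140 × 2600) = 9.2024e-07
20 log₁₀(9.2024e-07) = -120.722 dB

-120.72 dB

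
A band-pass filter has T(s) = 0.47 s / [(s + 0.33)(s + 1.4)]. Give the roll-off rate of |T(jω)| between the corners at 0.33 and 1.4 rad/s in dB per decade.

0 dB/decade

In this band the factors already past their corner are: 1 differentiator zero, pole at 0.33; net slope = 0 dB/decade.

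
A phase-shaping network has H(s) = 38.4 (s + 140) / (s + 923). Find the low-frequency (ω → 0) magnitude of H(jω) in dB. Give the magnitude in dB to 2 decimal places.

15.31 dB

H(0) = 38.4 × 140 / 923 = 5.8245
20 log₁₀(5.8245) = 15.305 dB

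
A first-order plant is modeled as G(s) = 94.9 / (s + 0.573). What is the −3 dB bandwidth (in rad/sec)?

For a single-pole low-pass, the −3 dB point is at the pole: ω = 0.573 rad/sec.

0.573 rad/sec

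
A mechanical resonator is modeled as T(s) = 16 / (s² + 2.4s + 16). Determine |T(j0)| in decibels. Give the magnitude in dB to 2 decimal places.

T(0) = 16 / 16 = 1
20 log₁₀(1) = 0.000 dB

0.00 dB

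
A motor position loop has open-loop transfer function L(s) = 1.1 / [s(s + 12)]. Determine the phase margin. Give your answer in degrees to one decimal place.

89.6°

Gain crossover: |L(jω)| = 1 at ω ≈ 0.0917 rad/s.
∠L(j0.0917) = −90° − arctan(0.0917/12) ≈ -90.44°
PM = 180° + (-90.44°) = 89.56°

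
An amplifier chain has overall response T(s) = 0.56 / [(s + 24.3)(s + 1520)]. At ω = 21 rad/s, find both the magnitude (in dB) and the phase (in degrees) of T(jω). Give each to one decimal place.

|j21 + 24.3| = √(21² + 24.3²) = 32.12
|j21 + 1520| = √(21² + 1520²) = 1520
|T(j21)| = 0.56 / (32.12 × 1520) = 1.147e-05
20 log₁₀(1.147e-05) = -98.81 dB
∠(j21 + 24.3) = arctan(21/24.3) = 40.83°
∠(j21 + 1520) = arctan(21/1520) = 0.79°
∠T(j21) = − (40.83° + 0.79°) = -41.63°

|T| = -98.8 dB, ∠T = -41.6 deg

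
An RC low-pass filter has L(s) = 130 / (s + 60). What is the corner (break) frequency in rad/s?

60 rad/s

The single real pole at s = −60 gives a corner at ω = 60 rad/s.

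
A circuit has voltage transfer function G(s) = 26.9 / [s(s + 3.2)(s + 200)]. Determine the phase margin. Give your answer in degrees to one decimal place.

Gain crossover: |G(jω)| = 1 at ω ≈ 0.042 rad/sec.
∠G(j0.042) = −90° − arctan(0.042/3.2) − arctan(0.042/200) ≈ -90.76°
PM = 180° + (-90.76°) = 89.24°

89.2°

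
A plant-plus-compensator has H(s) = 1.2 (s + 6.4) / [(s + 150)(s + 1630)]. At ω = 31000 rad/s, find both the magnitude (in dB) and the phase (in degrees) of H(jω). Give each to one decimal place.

|H| = -88.3 dB, ∠H = -86.7°

|j31000 + 6.4| = √(31000² + 6.4²) = 3.1e+04
|j31000 + 150| = √(31000² + 150²) = 3.1e+04
|j31000 + 1630| = √(31000² + 1630²) = 3.104e+04
|H(j31000)| = 1.2 × 3.1e+04 / (3.1e+04 × 3.104e+04) = 3.8656e-05
20 log₁₀(3.8656e-05) = -88.26 dB
∠(j31000 + 6.4) = arctan(31000/6.4) = 89.99°
∠(j31000 + 150) = arctan(31000/150) = 89.72°
∠(j31000 + 1630) = arctan(31000/1630) = 86.99°
∠H(j31000) = 89.99° − (89.72° + 86.99°) = -86.72°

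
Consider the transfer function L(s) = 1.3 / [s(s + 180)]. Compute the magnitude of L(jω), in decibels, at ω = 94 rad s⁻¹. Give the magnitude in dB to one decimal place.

|j94 + 180| = √(94² + 180²) = 203.1
|j94| = 94
|L(j94)| = 1.3 / (203.1 × 94) = 6.8105e-05
20 log₁₀(6.8105e-05) = -83.34 dB

-83.3 dB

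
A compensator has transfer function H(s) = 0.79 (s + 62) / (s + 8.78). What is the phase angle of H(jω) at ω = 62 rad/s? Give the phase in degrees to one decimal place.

∠(j62 + 62) = arctan(62/62) = 45.00°
∠(j62 + 8.78) = arctan(62/8.78) = 81.94°
∠H(j62) = 45.00° − 81.94° = -36.94°

-36.9 deg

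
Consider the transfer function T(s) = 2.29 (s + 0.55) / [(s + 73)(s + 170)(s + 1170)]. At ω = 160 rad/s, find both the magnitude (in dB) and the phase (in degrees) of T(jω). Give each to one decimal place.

|j160 + 0.55| = √(160² + 0.55²) = 160
|j160 + 73| = √(160² + 73²) = 175.9
|j160 + 170| = √(160² + 170²) = 233.5
|j160 + 1170| = √(160² + 1170²) = 1181
|T(j160)| = 2.29 × 160 / (175.9 × 233.5 × 1181) = 7.5573e-06
20 log₁₀(7.5573e-06) = -102.43 dB
∠(j160 + 0.55) = arctan(160/0.55) = 89.80°
∠(j160 + 73) = arctan(160/73) = 65.48°
∠(j160 + 170) = arctan(160/170) = 43.26°
∠(j160 + 1170) = arctan(160/1170) = 7.79°
∠T(j160) = 89.80° − (65.48° + 43.26° + 7.79°) = -26.72°

|T| = -102.4 dB, ∠T = -26.7°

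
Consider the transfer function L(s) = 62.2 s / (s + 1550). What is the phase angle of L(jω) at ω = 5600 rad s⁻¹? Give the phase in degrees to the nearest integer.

15 deg

∠(j5600) = 90.00°
∠(j5600 + 1550) = arctan(5600/1550) = 74.53°
∠L(j5600) = 90.00° − 74.53° = 15.47°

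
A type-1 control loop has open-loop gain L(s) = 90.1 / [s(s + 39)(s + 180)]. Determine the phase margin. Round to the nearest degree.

Gain crossover: |L(jω)| = 1 at ω ≈ 0.0128 rad/sec.
∠L(j0.0128) = −90° − arctan(0.0128/39) − arctan(0.0128/180) ≈ -90.02°
PM = 180° + (-90.02°) = 89.98°

90 deg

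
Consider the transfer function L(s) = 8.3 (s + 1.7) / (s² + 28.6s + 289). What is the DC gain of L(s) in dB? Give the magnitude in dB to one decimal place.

-26.2 dB

L(0) = 8.3 × 1.7 / 289 = 0.048824
20 log₁₀(0.048824) = -26.23 dB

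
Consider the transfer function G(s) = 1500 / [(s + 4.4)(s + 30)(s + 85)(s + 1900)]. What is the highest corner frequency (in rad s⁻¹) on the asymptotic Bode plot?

1900 rad s⁻¹

Break frequencies occur at each pole and zero magnitude: 4.4 rad s⁻¹, 30 rad s⁻¹, 85 rad s⁻¹, 1900 rad s⁻¹.
The highest is 1900 rad s⁻¹.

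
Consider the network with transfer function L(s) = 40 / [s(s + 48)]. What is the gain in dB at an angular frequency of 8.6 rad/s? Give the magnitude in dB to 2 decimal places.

|j8.6 + 48| = √(8.6² + 48²) = 48.76
|j8.6| = 8.6
|L(j8.6)| = 40 / (48.76 × 8.6) = 0.09538
20 log₁₀(0.09538) = -20.411 dB

-20.41 dB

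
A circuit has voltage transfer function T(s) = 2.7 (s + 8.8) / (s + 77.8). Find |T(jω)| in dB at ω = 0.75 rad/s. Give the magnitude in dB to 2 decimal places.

|j0.75 + 8.8| = √(0.75² + 8.8²) = 8.832
|j0.75 + 77.8| = √(0.75² + 77.8²) = 77.8
|T(j0.75)| = 2.7 × 8.832 / 77.8 = 0.30649
20 log₁₀(0.30649) = -10.272 dB

-10.27 dB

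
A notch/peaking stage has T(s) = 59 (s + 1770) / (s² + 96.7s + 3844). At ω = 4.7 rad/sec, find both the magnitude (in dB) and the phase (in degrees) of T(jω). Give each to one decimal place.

|j4.7 + 1770| = √(4.7² + 1770²) = 1770
|(j4.7)² + 96.7(j4.7) + 3844| = |3821.9 + j454.49| = 3849
|T(j4.7)| = 59 × 1770 / 3849 = 27.133
20 log₁₀(27.133) = 28.67 dB
∠(j4.7 + 1770) = arctan(4.7/1770) = 0.15°
∠[(j4.7)² + 96.7(j4.7) + 3844] = ∠[3821.9 + j454.49] = 6.78°
∠T(j4.7) = 0.15° − 6.78° = -6.63°

|T| = 28.7 dB, ∠T = -6.6 deg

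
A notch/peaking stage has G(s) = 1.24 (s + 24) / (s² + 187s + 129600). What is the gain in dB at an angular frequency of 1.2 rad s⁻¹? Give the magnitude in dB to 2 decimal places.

|j1.2 + 24| = √(1.2² + 24²) = 24.03
|(j1.2)² + 187(j1.2) + 129600| = |1.296e+05 + j224.4| = 1.296e+05
|G(j1.2)| = 1.24 × 24.03 / 1.296e+05 = 0.00022992
20 log₁₀(0.00022992) = -72.769 dB

-72.77 dB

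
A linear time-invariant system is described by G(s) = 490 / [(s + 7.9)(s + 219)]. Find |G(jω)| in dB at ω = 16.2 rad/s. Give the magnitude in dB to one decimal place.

|j16.2 + 7.9| = √(16.2² + 7.9²) = 18.02
|j16.2 + 219| = √(16.2² + 219²) = 219.6
|G(j16.2)| = 490 / (18.02 × 219.6) = 0.1238
20 log₁₀(0.1238) = -18.15 dB

-18.1 dB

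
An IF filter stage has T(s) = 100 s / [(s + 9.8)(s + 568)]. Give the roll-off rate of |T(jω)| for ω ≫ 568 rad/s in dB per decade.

With 1 zero and 2 poles, the high-frequency asymptotic slope is 20 × (1 − 2) = -20 dB/decade.

-20 dB/decade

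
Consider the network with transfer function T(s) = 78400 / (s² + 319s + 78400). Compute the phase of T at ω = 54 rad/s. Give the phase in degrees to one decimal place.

-12.9 deg

∠[(j54)² + 319(j54) + 78400] = ∠[75484 + j17226] = 12.86°
∠T(j54) = −12.86° = -12.86°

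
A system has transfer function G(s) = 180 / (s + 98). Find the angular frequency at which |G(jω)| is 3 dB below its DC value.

98 rad/s

For a single-pole low-pass, the −3 dB point is at the pole: ω = 98 rad/s.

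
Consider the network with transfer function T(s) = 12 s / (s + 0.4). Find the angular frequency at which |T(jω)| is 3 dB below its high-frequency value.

0.4 rad/s

For a single-pole high-pass, the −3 dB point is at the pole: ω = 0.4 rad/s.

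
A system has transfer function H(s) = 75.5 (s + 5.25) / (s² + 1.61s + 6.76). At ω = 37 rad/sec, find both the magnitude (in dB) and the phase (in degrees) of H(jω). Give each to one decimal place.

|j37 + 5.25| = √(37² + 5.25²) = 37.37
|(j37)² + 1.61(j37) + 6.76| = |-1362.2 + j59.57| = 1364
|H(j37)| = 75.5 × 37.37 / 1364 = 2.0692
20 log₁₀(2.0692) = 6.32 dB
∠(j37 + 5.25) = arctan(37/5.25) = 81.92°
∠[(j37)² + 1.61(j37) + 6.76] = ∠[-1362.2 + j59.57] = 177.50°
∠H(j37) = 81.92° − 177.50° = -95.57°

|H| = 6.3 dB, ∠H = -95.6°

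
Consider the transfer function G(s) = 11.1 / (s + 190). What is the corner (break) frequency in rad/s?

The single real pole at s = −190 gives a corner at ω = 190 rad/s.

190 rad/s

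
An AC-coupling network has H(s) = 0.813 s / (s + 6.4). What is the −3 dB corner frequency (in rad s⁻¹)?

6.4 rad s⁻¹

For a single-pole high-pass, the −3 dB point is at the pole: ω = 6.4 rad s⁻¹.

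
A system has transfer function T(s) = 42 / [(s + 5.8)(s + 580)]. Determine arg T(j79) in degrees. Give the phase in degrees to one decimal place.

-93.6 deg

∠(j79 + 5.8) = arctan(79/5.8) = 85.80°
∠(j79 + 580) = arctan(79/580) = 7.76°
∠T(j79) = − (85.80° + 7.76°) = -93.56°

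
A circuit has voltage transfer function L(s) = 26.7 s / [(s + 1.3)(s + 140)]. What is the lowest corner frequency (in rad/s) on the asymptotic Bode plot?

1.3 rad/s

Break frequencies occur at each pole and zero magnitude: 1.3 rad/s, 140 rad/s.
The lowest is 1.3 rad/s.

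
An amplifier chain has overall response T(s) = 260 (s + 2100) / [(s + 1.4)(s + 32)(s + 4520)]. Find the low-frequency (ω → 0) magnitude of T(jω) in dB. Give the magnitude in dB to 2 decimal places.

T(0) = 260 × 2100 / (1.4 × 32 × 4520) = 2.6963
20 log₁₀(2.6963) = 8.616 dB

8.62 dB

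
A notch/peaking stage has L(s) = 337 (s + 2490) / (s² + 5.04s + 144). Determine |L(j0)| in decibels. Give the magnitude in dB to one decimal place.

L(0) = 337 × 2490 / 144 = 5827.3
20 log₁₀(5827.3) = 75.31 dB

75.3 dB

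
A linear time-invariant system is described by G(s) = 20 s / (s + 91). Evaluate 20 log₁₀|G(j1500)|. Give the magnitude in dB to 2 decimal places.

26.00 dB

|j1500| = 1500
|j1500 + 91| = √(1500² + 91²) = 1503
|G(j1500)| = 20 × 1500 / 1503 = 19.963
20 log₁₀(19.963) = 26.005 dB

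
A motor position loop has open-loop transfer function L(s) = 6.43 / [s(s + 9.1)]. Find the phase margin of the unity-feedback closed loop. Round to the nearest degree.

Gain crossover: |L(jω)| = 1 at ω ≈ 0.704 rad s⁻¹.
∠L(j0.704) = −90° − arctan(0.704/9.1) ≈ -94.43°
PM = 180° + (-94.43°) = 85.57°

86°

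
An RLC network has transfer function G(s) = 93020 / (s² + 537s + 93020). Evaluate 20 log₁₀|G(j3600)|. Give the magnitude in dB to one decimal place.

|(j3600)² + 537(j3600) + 93020| = |-1.2867e+07 + j1.9332e+06| = 1.301e+07
|G(j3600)| = 93020 / 1.301e+07 = 0.0071491
20 log₁₀(0.0071491) = -42.91 dB

-42.9 dB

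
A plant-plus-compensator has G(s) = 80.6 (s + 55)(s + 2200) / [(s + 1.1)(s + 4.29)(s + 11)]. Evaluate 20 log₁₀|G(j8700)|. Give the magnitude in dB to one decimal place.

-40.4 dB

|j8700 + 55| = √(8700² + 55²) = 8700
|j8700 + 2200| = √(8700² + 2200²) = 8974
|j8700 + 1.1| = √(8700² + 1.1²) = 8700
|j8700 + 4.29| = √(8700² + 4.29²) = 8700
|j8700 + 11| = √(8700² + 11²) = 8700
|G(j8700)| = 80.6 × 8700 × 8974 / (8700 × 8700 × 8700) = 0.0095562
20 log₁₀(0.0095562) = -40.39 dB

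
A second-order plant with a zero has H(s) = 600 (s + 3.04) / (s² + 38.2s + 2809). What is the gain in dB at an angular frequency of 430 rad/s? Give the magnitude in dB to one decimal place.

|j430 + 3.04| = √(430² + 3.04²) = 430
|(j430)² + 38.2(j430) + 2809| = |-1.8209e+05 + j16426| = 1.828e+05
|H(j430)| = 600 × 430 / 1.828e+05 = 1.4112
20 log₁₀(1.4112) = 2.99 dB

3.0 dB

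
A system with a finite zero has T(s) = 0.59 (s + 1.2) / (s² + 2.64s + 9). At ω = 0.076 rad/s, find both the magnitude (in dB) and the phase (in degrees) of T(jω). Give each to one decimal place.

|j0.076 + 1.2| = √(0.076² + 1.2²) = 1.202
|(j0.076)² + 2.64(j0.076) + 9| = |8.9942 + j0.20064| = 8.996
|T(j0.076)| = 0.59 × 1.202 / 8.996 = 0.078855
20 log₁₀(0.078855) = -22.06 dB
∠(j0.076 + 1.2) = arctan(0.076/1.2) = 3.62°
∠[(j0.076)² + 2.64(j0.076) + 9] = ∠[8.9942 + j0.20064] = 1.28°
∠T(j0.076) = 3.62° − 1.28° = 2.35°

|T| = -22.1 dB, ∠T = 2.3°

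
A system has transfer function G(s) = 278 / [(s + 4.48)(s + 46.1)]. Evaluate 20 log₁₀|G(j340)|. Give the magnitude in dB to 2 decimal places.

-52.46 dB

|j340 + 4.48| = √(340² + 4.48²) = 340
|j340 + 46.1| = √(340² + 46.1²) = 343.1
|G(j340)| = 278 / (340 × 343.1) = 0.0023828
20 log₁₀(0.0023828) = -52.458 dB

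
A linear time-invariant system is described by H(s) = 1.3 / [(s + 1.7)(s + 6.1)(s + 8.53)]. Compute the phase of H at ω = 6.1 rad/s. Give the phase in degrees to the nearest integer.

-155°

∠(j6.1 + 1.7) = arctan(6.1/1.7) = 74.43°
∠(j6.1 + 6.1) = arctan(6.1/6.1) = 45.00°
∠(j6.1 + 8.53) = arctan(6.1/8.53) = 35.57°
∠H(j6.1) = − (74.43° + 45.00° + 35.57°) = -155.00°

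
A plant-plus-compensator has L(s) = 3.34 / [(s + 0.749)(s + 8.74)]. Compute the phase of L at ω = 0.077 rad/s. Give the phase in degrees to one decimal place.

-6.4°

∠(j0.077 + 0.749) = arctan(0.077/0.749) = 5.87°
∠(j0.077 + 8.74) = arctan(0.077/8.74) = 0.50°
∠L(j0.077) = − (5.87° + 0.50°) = -6.37°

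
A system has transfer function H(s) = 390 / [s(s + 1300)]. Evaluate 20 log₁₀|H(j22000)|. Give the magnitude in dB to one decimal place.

-121.9 dB

|j22000 + 1300| = √(22000² + 1300²) = 2.204e+04
|j22000| = 2.2e+04
|H(j22000)| = 390 / (2.204e+04 × 2.2e+04) = 8.0438e-07
20 log₁₀(8.0438e-07) = -121.89 dB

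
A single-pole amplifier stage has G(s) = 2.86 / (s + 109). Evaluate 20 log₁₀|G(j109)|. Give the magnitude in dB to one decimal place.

|j109 + 109| = √(109² + 109²) = 154.1
|G(j109)| = 2.86 / 154.1 = 0.018553
20 log₁₀(0.018553) = -34.63 dB

-34.6 dB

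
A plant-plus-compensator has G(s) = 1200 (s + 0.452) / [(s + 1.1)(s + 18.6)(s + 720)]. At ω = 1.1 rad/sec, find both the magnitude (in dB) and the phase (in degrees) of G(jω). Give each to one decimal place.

|j1.1 + 0.452| = √(1.1² + 0.452²) = 1.189
|j1.1 + 1.1| = √(1.1² + 1.1²) = 1.556
|j1.1 + 18.6| = √(1.1² + 18.6²) = 18.63
|j1.1 + 720| = √(1.1² + 720²) = 720
|G(j1.1)| = 1200 × 1.189 / (1.556 × 18.63 × 720) = 0.068382
20 log₁₀(0.068382) = -23.30 dB
∠(j1.1 + 0.452) = arctan(1.1/0.452) = 67.66°
∠(j1.1 + 1.1) = arctan(1.1/1.1) = 45.00°
∠(j1.1 + 18.6) = arctan(1.1/18.6) = 3.38°
∠(j1.1 + 720) = arctan(1.1/720) = 0.09°
∠G(j1.1) = 67.66° − (45.00° + 3.38° + 0.09°) = 19.19°

|G| = -23.3 dB, ∠G = 19.2 deg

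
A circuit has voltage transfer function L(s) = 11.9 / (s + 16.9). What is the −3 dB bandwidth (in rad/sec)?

For a single-pole low-pass, the −3 dB point is at the pole: ω = 16.9 rad/sec.

16.9 rad/sec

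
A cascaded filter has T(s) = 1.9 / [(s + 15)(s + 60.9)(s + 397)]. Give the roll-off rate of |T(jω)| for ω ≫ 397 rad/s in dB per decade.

-60 dB/decade

With 0 zeros and 3 poles, the high-frequency asymptotic slope is 20 × (0 − 3) = -60 dB/decade.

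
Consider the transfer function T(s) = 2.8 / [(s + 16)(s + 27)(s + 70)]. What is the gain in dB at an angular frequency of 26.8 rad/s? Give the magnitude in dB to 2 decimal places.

|j26.8 + 16| = √(26.8² + 16²) = 31.21
|j26.8 + 27| = √(26.8² + 27²) = 38.04
|j26.8 + 70| = √(26.8² + 70²) = 74.95
|T(j26.8)| = 2.8 / (31.21 × 38.04 × 74.95) = 3.146e-05
20 log₁₀(3.146e-05) = -90.045 dB

-90.04 dB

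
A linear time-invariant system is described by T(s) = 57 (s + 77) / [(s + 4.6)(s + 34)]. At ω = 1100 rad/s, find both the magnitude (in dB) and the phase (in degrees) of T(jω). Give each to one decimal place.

|j1100 + 77| = √(1100² + 77²) = 1103
|j1100 + 4.6| = √(1100² + 4.6²) = 1100
|j1100 + 34| = √(1100² + 34²) = 1101
|T(j1100)| = 57 × 1103 / (1100 × 1101) = 0.05192
20 log₁₀(0.05192) = -25.69 dB
∠(j1100 + 77) = arctan(1100/77) = 86.00°
∠(j1100 + 4.6) = arctan(1100/4.6) = 89.76°
∠(j1100 + 34) = arctan(1100/34) = 88.23°
∠T(j1100) = 86.00° − (89.76° + 88.23°) = -91.99°

|T| = -25.7 dB, ∠T = -92.0°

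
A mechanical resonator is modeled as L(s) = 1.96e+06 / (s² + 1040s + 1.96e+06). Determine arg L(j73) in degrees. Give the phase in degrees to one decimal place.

∠[(j73)² + 1040(j73) + 1.96e+06] = ∠[1.9547e+06 + j75920] = 2.22°
∠L(j73) = −2.22° = -2.22°

-2.2°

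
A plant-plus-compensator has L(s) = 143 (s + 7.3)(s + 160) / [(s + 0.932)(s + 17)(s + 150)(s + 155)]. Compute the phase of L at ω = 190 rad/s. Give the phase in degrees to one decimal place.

∠(j190 + 7.3) = arctan(190/7.3) = 87.80°
∠(j190 + 160) = arctan(190/160) = 49.90°
∠(j190 + 0.932) = arctan(190/0.932) = 89.72°
∠(j190 + 17) = arctan(190/17) = 84.89°
∠(j190 + 150) = arctan(190/150) = 51.71°
∠(j190 + 155) = arctan(190/155) = 50.79°
∠L(j190) = 87.80° + 49.90° − (89.72° + 84.89° + 51.71° + 50.79°) = -139.41°

-139.4°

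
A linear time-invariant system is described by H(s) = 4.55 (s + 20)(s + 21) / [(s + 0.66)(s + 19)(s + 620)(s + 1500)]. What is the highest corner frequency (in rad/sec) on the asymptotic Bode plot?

1500 rad/sec

Break frequencies occur at each pole and zero magnitude: 0.66 rad/sec, 19 rad/sec, 20 rad/sec, 21 rad/sec, 620 rad/sec, 1500 rad/sec.
The highest is 1500 rad/sec.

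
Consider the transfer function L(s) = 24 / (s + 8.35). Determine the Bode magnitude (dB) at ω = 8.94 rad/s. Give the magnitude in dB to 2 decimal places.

5.85 dB

|j8.94 + 8.35| = √(8.94² + 8.35²) = 12.23
|L(j8.94)| = 24 / 12.23 = 1.9619
20 log₁₀(1.9619) = 5.854 dB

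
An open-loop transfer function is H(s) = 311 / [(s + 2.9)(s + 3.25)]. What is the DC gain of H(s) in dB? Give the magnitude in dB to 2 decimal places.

H(0) = 311 / (2.9 × 3.25) = 32.997
20 log₁₀(32.997) = 30.370 dB

30.37 dB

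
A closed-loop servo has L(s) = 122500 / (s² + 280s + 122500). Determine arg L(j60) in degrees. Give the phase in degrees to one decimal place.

-8.0°

∠[(j60)² + 280(j60) + 122500] = ∠[1.189e+05 + j16800] = 8.04°
∠L(j60) = −8.04° = -8.04°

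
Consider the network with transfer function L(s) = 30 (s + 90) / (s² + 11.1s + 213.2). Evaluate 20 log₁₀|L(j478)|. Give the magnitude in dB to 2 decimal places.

|j478 + 90| = √(478² + 90²) = 486.4
|(j478)² + 11.1(j478) + 213.2| = |-2.2827e+05 + j5305.8| = 2.283e+05
|L(j478)| = 30 × 486.4 / 2.283e+05 = 0.063907
20 log₁₀(0.063907) = -23.889 dB

-23.89 dB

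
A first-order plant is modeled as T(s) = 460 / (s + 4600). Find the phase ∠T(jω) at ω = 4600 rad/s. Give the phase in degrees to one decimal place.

∠(j4600 + 4600) = arctan(4600/4600) = 45.00°
∠T(j4600) = −45.00° = -45.00°

-45.0°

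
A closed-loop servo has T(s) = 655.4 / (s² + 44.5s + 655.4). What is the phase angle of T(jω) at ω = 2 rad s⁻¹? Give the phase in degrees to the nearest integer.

-8 deg

∠[(j2)² + 44.5(j2) + 655.4] = ∠[651.4 + j89] = 7.78°
∠T(j2) = −7.78° = -7.78°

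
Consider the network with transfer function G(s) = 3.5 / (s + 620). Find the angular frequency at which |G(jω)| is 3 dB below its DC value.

For a single-pole low-pass, the −3 dB point is at the pole: ω = 620 rad/sec.

620 rad/sec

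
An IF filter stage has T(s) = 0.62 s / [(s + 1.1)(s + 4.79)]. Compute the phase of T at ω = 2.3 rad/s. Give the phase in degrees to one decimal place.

-0.1 deg

∠(j2.3) = 90.00°
∠(j2.3 + 1.1) = arctan(2.3/1.1) = 64.44°
∠(j2.3 + 4.79) = arctan(2.3/4.79) = 25.65°
∠T(j2.3) = 90.00° − (64.44° + 25.65°) = -0.09°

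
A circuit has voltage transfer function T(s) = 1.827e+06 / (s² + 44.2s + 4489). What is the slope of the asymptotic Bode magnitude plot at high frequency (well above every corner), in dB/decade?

With 0 zeros and 2 poles, the high-frequency asymptotic slope is 20 × (0 − 2) = -40 dB/decade.

-40 dB/decade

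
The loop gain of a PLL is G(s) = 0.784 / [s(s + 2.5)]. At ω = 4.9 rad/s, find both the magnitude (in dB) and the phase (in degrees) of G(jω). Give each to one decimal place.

|G| = -30.7 dB, ∠G = -153.0°

|j4.9 + 2.5| = √(4.9² + 2.5²) = 5.501
|j4.9| = 4.9
|G(j4.9)| = 0.784 / (5.501 × 4.9) = 0.029086
20 log₁₀(0.029086) = -30.73 dB
∠(j4.9 + 2.5) = arctan(4.9/2.5) = 62.97°
∠(j4.9) = 90.00°
∠G(j4.9) = − (62.97° + 90.00°) = -152.97°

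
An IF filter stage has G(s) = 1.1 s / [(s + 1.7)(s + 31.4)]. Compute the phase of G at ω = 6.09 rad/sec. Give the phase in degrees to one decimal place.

4.6°

∠(j6.09) = 90.00°
∠(j6.09 + 1.7) = arctan(6.09/1.7) = 74.40°
∠(j6.09 + 31.4) = arctan(6.09/31.4) = 10.98°
∠G(j6.09) = 90.00° − (74.40° + 10.98°) = 4.62°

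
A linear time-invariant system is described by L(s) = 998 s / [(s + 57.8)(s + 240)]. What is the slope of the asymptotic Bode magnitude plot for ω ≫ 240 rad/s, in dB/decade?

With 1 zero and 2 poles, the high-frequency asymptotic slope is 20 × (1 − 2) = -20 dB/decade.

-20 dB/decade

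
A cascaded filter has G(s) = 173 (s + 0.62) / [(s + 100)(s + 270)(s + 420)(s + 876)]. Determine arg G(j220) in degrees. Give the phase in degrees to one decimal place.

∠(j220 + 0.62) = arctan(220/0.62) = 89.84°
∠(j220 + 100) = arctan(220/100) = 65.56°
∠(j220 + 270) = arctan(220/270) = 39.17°
∠(j220 + 420) = arctan(220/420) = 27.65°
∠(j220 + 876) = arctan(220/876) = 14.10°
∠G(j220) = 89.84° − (65.56° + 39.17° + 27.65° + 14.10°) = -56.63°

-56.6°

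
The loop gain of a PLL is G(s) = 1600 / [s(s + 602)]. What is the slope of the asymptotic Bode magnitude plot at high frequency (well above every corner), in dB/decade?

-40 dB/decade

With 0 zeros and 2 poles, the high-frequency asymptotic slope is 20 × (0 − 2) = -40 dB/decade.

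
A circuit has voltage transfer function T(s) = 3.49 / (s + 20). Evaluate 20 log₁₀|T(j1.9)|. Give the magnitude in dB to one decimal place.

|j1.9 + 20| = √(1.9² + 20²) = 20.09
|T(j1.9)| = 3.49 / 20.09 = 0.17372
20 log₁₀(0.17372) = -15.20 dB

-15.2 dB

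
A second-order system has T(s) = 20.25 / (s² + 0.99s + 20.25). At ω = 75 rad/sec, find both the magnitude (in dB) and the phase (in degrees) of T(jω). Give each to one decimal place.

|(j75)² + 0.99(j75) + 20.25| = |-5604.8 + j74.25| = 5605
|T(j75)| = 20.25 / 5605 = 0.0036127
20 log₁₀(0.0036127) = -48.84 dB
∠[(j75)² + 0.99(j75) + 20.25] = ∠[-5604.8 + j74.25] = 179.24°
∠T(j75) = −179.24° = -179.24°

|T| = -48.8 dB, ∠T = -179.2°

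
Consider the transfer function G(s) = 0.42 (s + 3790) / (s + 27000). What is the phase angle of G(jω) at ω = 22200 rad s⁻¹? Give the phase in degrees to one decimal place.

∠(j22200 + 3790) = arctan(22200/3790) = 80.31°
∠(j22200 + 27000) = arctan(22200/27000) = 39.43°
∠G(j22200) = 80.31° − 39.43° = 40.88°

40.9 deg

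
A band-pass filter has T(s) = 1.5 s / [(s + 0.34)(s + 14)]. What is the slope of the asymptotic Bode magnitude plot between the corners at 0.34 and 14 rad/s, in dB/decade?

0 dB/decade

In this band the factors already past their corner are: 1 differentiator zero, pole at 0.34; net slope = 0 dB/decade.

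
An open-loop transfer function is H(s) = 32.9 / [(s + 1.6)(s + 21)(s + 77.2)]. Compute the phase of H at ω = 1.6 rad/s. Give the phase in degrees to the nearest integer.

∠(j1.6 + 1.6) = arctan(1.6/1.6) = 45.00°
∠(j1.6 + 21) = arctan(1.6/21) = 4.36°
∠(j1.6 + 77.2) = arctan(1.6/77.2) = 1.19°
∠H(j1.6) = − (45.00° + 4.36° + 1.19°) = -50.54°

-51°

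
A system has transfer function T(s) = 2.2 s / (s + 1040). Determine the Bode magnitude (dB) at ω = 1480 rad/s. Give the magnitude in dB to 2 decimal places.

5.11 dB

|j1480| = 1480
|j1480 + 1040| = √(1480² + 1040²) = 1809
|T(j1480)| = 2.2 × 1480 / 1809 = 1.8
20 log₁₀(1.8) = 5.106 dB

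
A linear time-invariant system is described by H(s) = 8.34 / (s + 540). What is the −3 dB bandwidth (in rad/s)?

For a single-pole low-pass, the −3 dB point is at the pole: ω = 540 rad/s.

540 rad/s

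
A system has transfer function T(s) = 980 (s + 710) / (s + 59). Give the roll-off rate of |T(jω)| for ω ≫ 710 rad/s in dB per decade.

With 1 zero and 1 pole, the high-frequency asymptotic slope is 20 × (1 − 1) = 0 dB/decade.

0 dB/decade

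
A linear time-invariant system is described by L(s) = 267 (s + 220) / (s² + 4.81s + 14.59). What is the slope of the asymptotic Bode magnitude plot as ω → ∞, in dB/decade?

-20 dB/decade

With 1 zero and 2 poles, the high-frequency asymptotic slope is 20 × (1 − 2) = -20 dB/decade.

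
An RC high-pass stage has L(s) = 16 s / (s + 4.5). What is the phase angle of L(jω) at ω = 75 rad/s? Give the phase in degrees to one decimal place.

∠(j75) = 90.00°
∠(j75 + 4.5) = arctan(75/4.5) = 86.57°
∠L(j75) = 90.00° − 86.57° = 3.43°

3.4 deg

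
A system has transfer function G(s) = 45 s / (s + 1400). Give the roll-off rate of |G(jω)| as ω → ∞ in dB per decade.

0 dB/decade

With 1 zero and 1 pole, the high-frequency asymptotic slope is 20 × (1 − 1) = 0 dB/decade.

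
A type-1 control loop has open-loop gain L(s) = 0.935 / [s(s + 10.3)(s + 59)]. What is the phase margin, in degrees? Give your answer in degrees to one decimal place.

Gain crossover: |L(jω)| = 1 at ω ≈ 0.00154 rad s⁻¹.
∠L(j0.00154) = −90° − arctan(0.00154/10.3) − arctan(0.00154/59) ≈ -90.01°
PM = 180° + (-90.01°) = 89.99°

90.0 deg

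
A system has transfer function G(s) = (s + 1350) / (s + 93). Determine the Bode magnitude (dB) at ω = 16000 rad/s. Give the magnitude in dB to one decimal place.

0.0 dB

|j16000 + 1350| = √(16000² + 1350²) = 1.606e+04
|j16000 + 93| = √(16000² + 93²) = 1.6e+04
|G(j16000)| = 1 × 1.606e+04 / 1.6e+04 = 1.0035
20 log₁₀(1.0035) = 0.03 dB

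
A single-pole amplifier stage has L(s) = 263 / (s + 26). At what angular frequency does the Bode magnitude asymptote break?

26 rad/sec

The single real pole at s = −26 gives a corner at ω = 26 rad/sec.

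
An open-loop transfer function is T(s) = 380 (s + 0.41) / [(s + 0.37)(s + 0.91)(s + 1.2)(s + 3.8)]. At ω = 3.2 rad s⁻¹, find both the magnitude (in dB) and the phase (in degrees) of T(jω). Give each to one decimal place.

|T| = 16.6 dB, ∠T = -184.4°

|j3.2 + 0.41| = √(3.2² + 0.41²) = 3.226
|j3.2 + 0.37| = √(3.2² + 0.37²) = 3.221
|j3.2 + 0.91| = √(3.2² + 0.91²) = 3.327
|j3.2 + 1.2| = √(3.2² + 1.2²) = 3.418
|j3.2 + 3.8| = √(3.2² + 3.8²) = 4.968
|T(j3.2)| = 380 × 3.226 / (3.221 × 3.327 × 3.418 × 4.968) = 6.7376
20 log₁₀(6.7376) = 16.57 dB
∠(j3.2 + 0.41) = arctan(3.2/0.41) = 82.70°
∠(j3.2 + 0.37) = arctan(3.2/0.37) = 83.40°
∠(j3.2 + 0.91) = arctan(3.2/0.91) = 74.13°
∠(j3.2 + 1.2) = arctan(3.2/1.2) = 69.44°
∠(j3.2 + 3.8) = arctan(3.2/3.8) = 40.10°
∠T(j3.2) = 82.70° − (83.40° + 74.13° + 69.44° + 40.10°) = -184.38°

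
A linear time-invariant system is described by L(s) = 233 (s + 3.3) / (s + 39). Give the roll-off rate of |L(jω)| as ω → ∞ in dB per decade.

0 dB/decade

With 1 zero and 1 pole, the high-frequency asymptotic slope is 20 × (1 − 1) = 0 dB/decade.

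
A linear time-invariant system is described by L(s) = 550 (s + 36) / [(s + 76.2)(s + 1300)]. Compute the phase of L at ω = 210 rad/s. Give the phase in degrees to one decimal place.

1.0 deg

∠(j210 + 36) = arctan(210/36) = 80.27°
∠(j210 + 76.2) = arctan(210/76.2) = 70.06°
∠(j210 + 1300) = arctan(210/1300) = 9.18°
∠L(j210) = 80.27° − (70.06° + 9.18°) = 1.04°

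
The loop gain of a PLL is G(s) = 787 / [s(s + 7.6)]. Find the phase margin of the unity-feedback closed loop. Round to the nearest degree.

Gain crossover: |G(jω)| = 1 at ω ≈ 27.5 rad/s.
∠G(j27.5) = −90° − arctan(27.5/7.6) ≈ -164.57°
PM = 180° + (-164.57°) = 15.43°

15 deg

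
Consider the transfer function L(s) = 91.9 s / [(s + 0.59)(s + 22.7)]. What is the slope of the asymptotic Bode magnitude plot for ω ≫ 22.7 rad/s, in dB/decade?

With 1 zero and 2 poles, the high-frequency asymptotic slope is 20 × (1 − 2) = -20 dB/decade.

-20 dB/decade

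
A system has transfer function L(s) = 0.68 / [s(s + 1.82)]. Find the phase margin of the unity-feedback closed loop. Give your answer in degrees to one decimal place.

78.6 deg

Gain crossover: |L(jω)| = 1 at ω ≈ 0.366 rad/s.
∠L(j0.366) = −90° − arctan(0.366/1.82) ≈ -101.38°
PM = 180° + (-101.38°) = 78.62°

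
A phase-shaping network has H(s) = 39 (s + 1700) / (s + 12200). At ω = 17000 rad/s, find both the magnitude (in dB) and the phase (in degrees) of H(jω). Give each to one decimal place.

|H| = 30.1 dB, ∠H = 30.0 deg

|j17000 + 1700| = √(17000² + 1700²) = 1.708e+04
|j17000 + 12200| = √(17000² + 12200²) = 2.092e+04
|H(j17000)| = 39 × 1.708e+04 / 2.092e+04 = 31.843
20 log₁₀(31.843) = 30.06 dB
∠(j17000 + 1700) = arctan(17000/1700) = 84.29°
∠(j17000 + 12200) = arctan(17000/12200) = 54.33°
∠H(j17000) = 84.29° − 54.33° = 29.95°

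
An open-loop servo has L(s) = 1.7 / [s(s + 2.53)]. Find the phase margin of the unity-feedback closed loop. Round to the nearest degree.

Gain crossover: |L(jω)| = 1 at ω ≈ 0.651 rad s⁻¹.
∠L(j0.651) = −90° − arctan(0.651/2.53) ≈ -104.42°
PM = 180° + (-104.42°) = 75.58°

76 deg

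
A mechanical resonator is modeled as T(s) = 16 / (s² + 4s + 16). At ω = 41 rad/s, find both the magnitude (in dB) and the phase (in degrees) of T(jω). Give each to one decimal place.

|T| = -40.4 dB, ∠T = -174.4°

|(j41)² + 4(j41) + 16| = |-1665 + j164| = 1673
|T(j41)| = 16 / 1673 = 0.0095633
20 log₁₀(0.0095633) = -40.39 dB
∠[(j41)² + 4(j41) + 16] = ∠[-1665 + j164] = 174.37°
∠T(j41) = −174.37° = -174.37°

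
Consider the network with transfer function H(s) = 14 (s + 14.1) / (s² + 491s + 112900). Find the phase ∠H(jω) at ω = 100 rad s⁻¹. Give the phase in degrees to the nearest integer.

56°

∠(j100 + 14.1) = arctan(100/14.1) = 81.97°
∠[(j100)² + 491(j100) + 112900] = ∠[1.029e+05 + j49100] = 25.51°
∠H(j100) = 81.97° − 25.51° = 56.47°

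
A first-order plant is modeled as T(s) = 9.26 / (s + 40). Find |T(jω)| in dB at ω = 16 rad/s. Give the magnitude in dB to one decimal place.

|j16 + 40| = √(16² + 40²) = 43.08
|T(j16)| = 9.26 / 43.08 = 0.21494
20 log₁₀(0.21494) = -13.35 dB

-13.4 dB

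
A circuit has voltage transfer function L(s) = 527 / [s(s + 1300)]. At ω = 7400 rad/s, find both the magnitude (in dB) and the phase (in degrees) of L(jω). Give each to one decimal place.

|j7400 + 1300| = √(7400² + 1300²) = 7513
|j7400| = 7400
|L(j7400)| = 527 / (7513 × 7400) = 9.4787e-06
20 log₁₀(9.4787e-06) = -100.47 dB
∠(j7400 + 1300) = arctan(7400/1300) = 80.04°
∠(j7400) = 90.00°
∠L(j7400) = − (80.04° + 90.00°) = -170.04°

|L| = -100.5 dB, ∠L = -170.0°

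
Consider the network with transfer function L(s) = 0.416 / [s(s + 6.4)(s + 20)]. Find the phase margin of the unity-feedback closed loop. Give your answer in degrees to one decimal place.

90.0°

Gain crossover: |L(jω)| = 1 at ω ≈ 0.00325 rad s⁻¹.
∠L(j0.00325) = −90° − arctan(0.00325/6.4) − arctan(0.00325/20) ≈ -90.04°
PM = 180° + (-90.04°) = 89.96°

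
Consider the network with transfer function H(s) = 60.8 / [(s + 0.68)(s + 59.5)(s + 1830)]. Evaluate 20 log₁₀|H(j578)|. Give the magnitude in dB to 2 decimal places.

-140.51 dB

|j578 + 0.68| = √(578² + 0.68²) = 578
|j578 + 59.5| = √(578² + 59.5²) = 581.1
|j578 + 1830| = √(578² + 1830²) = 1919
|H(j578)| = 60.8 / (578 × 581.1 × 1919) = 9.4332e-08
20 log₁₀(9.4332e-08) = -140.507 dB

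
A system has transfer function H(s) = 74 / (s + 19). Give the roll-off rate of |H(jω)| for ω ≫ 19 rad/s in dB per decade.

With 0 zeros and 1 pole, the high-frequency asymptotic slope is 20 × (0 − 1) = -20 dB/decade.

-20 dB/decade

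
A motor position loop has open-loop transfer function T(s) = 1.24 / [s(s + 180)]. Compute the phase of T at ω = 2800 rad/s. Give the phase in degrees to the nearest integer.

∠(j2800 + 180) = arctan(2800/180) = 86.32°
∠(j2800) = 90.00°
∠T(j2800) = − (86.32° + 90.00°) = -176.32°

-176°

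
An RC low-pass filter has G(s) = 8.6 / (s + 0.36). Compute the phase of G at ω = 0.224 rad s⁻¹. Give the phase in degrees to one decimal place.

-31.9 deg

∠(j0.224 + 0.36) = arctan(0.224/0.36) = 31.89°
∠G(j0.224) = −31.89° = -31.89°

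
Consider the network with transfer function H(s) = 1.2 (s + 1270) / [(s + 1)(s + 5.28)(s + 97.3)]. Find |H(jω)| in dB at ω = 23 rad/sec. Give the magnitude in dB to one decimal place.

|j23 + 1270| = √(23² + 1270²) = 1270
|j23 + 1| = √(23² + 1²) = 23.02
|j23 + 5.28| = √(23² + 5.28²) = 23.6
|j23 + 97.3| = √(23² + 97.3²) = 99.98
|H(j23)| = 1.2 × 1270 / (23.02 × 23.6 × 99.98) = 0.028062
20 log₁₀(0.028062) = -31.04 dB

-31.0 dB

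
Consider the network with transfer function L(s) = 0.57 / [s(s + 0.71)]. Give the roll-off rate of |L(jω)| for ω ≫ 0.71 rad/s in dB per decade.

With 0 zeros and 2 poles, the high-frequency asymptotic slope is 20 × (0 − 2) = -40 dB/decade.

-40 dB/decade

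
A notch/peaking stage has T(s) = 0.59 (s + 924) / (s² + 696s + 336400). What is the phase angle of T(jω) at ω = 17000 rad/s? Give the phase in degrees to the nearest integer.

∠(j17000 + 924) = arctan(17000/924) = 86.89°
∠[(j17000)² + 696(j17000) + 336400] = ∠[-2.8866e+08 + j1.1832e+07] = 177.65°
∠T(j17000) = 86.89° − 177.65° = -90.76°

-91°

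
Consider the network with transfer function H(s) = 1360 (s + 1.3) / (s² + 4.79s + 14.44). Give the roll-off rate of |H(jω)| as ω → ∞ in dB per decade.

-20 dB/decade

With 1 zero and 2 poles, the high-frequency asymptotic slope is 20 × (1 − 2) = -20 dB/decade.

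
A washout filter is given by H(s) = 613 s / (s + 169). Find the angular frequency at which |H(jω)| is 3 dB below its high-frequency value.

For a single-pole high-pass, the −3 dB point is at the pole: ω = 169 rad/s.

169 rad/s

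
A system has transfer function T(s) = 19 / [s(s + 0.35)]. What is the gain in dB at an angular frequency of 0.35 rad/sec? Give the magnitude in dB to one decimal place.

40.8 dB

|j0.35 + 0.35| = √(0.35² + 0.35²) = 0.495
|j0.35| = 0.35
|T(j0.35)| = 19 / (0.495 × 0.35) = 109.67
20 log₁₀(109.67) = 40.80 dB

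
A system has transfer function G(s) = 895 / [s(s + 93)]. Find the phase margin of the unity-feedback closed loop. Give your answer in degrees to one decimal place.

84.1°

Gain crossover: |G(jω)| = 1 at ω ≈ 9.57 rad/sec.
∠G(j9.57) = −90° − arctan(9.57/93) ≈ -95.88°
PM = 180° + (-95.88°) = 84.12°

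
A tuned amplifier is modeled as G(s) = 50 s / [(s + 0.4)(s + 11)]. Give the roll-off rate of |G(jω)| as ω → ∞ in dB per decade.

-20 dB/decade

With 1 zero and 2 poles, the high-frequency asymptotic slope is 20 × (1 − 2) = -20 dB/decade.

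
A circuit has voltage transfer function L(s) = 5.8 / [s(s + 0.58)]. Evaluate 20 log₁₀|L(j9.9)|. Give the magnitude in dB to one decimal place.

-24.6 dB

|j9.9 + 0.58| = √(9.9² + 0.58²) = 9.917
|j9.9| = 9.9
|L(j9.9)| = 5.8 / (9.917 × 9.9) = 0.059076
20 log₁₀(0.059076) = -24.57 dB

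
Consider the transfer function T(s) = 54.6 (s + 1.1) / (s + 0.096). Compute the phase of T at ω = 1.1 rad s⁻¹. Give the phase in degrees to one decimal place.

∠(j1.1 + 1.1) = arctan(1.1/1.1) = 45.00°
∠(j1.1 + 0.096) = arctan(1.1/0.096) = 85.01°
∠T(j1.1) = 45.00° − 85.01° = -40.01°

-40.0 deg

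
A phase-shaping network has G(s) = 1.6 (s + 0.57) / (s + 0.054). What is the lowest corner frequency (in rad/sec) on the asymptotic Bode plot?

Break frequencies occur at each pole and zero magnitude: 0.054 rad/sec, 0.57 rad/sec.
The lowest is 0.054 rad/sec.

0.054 rad/sec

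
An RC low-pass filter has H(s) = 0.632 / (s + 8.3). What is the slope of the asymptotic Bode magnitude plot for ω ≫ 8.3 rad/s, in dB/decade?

With 0 zeros and 1 pole, the high-frequency asymptotic slope is 20 × (0 − 1) = -20 dB/decade.

-20 dB/decade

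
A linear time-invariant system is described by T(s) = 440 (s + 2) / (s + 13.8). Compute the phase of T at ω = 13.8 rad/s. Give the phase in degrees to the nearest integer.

∠(j13.8 + 2) = arctan(13.8/2) = 81.75°
∠(j13.8 + 13.8) = arctan(13.8/13.8) = 45.00°
∠T(j13.8) = 81.75° − 45.00° = 36.75°

37 deg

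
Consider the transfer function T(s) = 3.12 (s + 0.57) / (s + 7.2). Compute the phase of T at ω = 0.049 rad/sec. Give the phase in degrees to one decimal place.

4.5°

∠(j0.049 + 0.57) = arctan(0.049/0.57) = 4.91°
∠(j0.049 + 7.2) = arctan(0.049/7.2) = 0.39°
∠T(j0.049) = 4.91° − 0.39° = 4.52°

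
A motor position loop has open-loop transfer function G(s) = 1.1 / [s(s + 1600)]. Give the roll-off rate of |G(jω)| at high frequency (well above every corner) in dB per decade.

With 0 zeros and 2 poles, the high-frequency asymptotic slope is 20 × (0 − 2) = -40 dB/decade.

-40 dB/decade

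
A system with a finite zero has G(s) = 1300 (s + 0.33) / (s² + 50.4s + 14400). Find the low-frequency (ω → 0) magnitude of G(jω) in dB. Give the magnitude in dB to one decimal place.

-30.5 dB

G(0) = 1300 × 0.33 / 14400 = 0.029792
20 log₁₀(0.029792) = -30.52 dB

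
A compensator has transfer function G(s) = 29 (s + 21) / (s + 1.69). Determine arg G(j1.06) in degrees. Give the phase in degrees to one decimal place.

-29.2°

∠(j1.06 + 21) = arctan(1.06/21) = 2.89°
∠(j1.06 + 1.69) = arctan(1.06/1.69) = 32.10°
∠G(j1.06) = 2.89° − 32.10° = -29.21°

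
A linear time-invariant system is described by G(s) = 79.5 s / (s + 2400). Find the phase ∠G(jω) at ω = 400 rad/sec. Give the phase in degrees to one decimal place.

80.5°

∠(j400) = 90.00°
∠(j400 + 2400) = arctan(400/2400) = 9.46°
∠G(j400) = 90.00° − 9.46° = 80.54°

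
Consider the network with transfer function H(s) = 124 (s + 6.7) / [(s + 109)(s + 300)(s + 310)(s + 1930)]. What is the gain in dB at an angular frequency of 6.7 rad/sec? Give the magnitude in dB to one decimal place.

-144.4 dB

|j6.7 + 6.7| = √(6.7² + 6.7²) = 9.475
|j6.7 + 109| = √(6.7² + 109²) = 109.2
|j6.7 + 300| = √(6.7² + 300²) = 300.1
|j6.7 + 310| = √(6.7² + 310²) = 310.1
|j6.7 + 1930| = √(6.7² + 1930²) = 1930
|H(j6.7)| = 124 × 9.475 / (109.2 × 300.1 × 310.1 × 1930) = 5.9912e-08
20 log₁₀(5.9912e-08) = -144.45 dB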